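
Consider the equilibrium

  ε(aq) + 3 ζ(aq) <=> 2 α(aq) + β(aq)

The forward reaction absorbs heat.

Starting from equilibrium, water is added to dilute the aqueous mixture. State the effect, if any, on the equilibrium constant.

The equilibrium constant depends only on temperature. This perturbation may move the position of equilibrium, but since T is unchanged, K itself is unchanged.

unchanged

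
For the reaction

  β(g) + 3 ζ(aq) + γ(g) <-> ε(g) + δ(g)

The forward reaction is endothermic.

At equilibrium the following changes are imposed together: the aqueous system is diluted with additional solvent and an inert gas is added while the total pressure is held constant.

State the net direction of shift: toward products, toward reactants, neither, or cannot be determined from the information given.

Dilution lowers every aqueous concentration by the same factor. Δn_aq = 0 − 3 = -3, so the system shifts toward the side with more dissolved moles — to the left.
Adding inert gas at constant total pressure expands the volume, scaling every reacting partial pressure by the same factor. Δn_gas = 2 − 2 = 0, so Q is unchanged — no shift.
Only the nonzero effect(s) matter; the net shift is to the left.

left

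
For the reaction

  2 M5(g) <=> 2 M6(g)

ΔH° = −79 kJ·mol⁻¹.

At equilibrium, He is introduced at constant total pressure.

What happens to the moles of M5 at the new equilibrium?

unchanged

Adding inert gas at constant total pressure expands the volume, scaling every reacting partial pressure by the same factor. Δn_gas = 2 − 2 = 0, so Q is unchanged — no shift.
No net shift occurs, so the amount of M5 is unchanged.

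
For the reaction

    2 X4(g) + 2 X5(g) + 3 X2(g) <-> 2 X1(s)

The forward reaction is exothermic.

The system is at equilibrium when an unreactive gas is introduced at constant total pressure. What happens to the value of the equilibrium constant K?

unchanged

The equilibrium constant depends only on temperature. This perturbation may move the position of equilibrium, but since T is unchanged, K itself is unchanged.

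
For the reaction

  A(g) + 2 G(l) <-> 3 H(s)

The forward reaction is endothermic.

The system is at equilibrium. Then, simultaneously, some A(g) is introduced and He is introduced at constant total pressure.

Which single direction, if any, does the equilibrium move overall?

Adding A (g), a reactant, drives the reaction to the right.
Adding inert gas at constant total pressure expands the volume and lowers every reacting partial pressure. With Δn_gas = 0 − 1 = -1, Q moves away from K toward the side with fewer gas moles, so the system shifts toward the side with more gas moles — to the left.
The individual effects push in opposite directions; without quantitative information the net direction cannot be determined.

cannot be determined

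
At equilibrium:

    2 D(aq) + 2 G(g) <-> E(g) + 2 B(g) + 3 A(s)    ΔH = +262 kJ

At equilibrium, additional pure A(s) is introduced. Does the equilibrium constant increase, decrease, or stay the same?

The equilibrium constant depends only on temperature. This perturbation changes neither the position of equilibrium nor K.

unchanged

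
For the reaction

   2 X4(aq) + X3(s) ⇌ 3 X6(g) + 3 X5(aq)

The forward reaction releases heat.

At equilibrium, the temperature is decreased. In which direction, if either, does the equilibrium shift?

right

The forward reaction is exothermic. Lowering T favours the exothermic direction — shift to the right.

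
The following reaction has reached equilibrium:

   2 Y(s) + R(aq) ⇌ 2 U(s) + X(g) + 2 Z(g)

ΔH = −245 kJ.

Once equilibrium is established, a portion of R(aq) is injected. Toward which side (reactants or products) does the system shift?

Adding R (aq), a reactant, drives the reaction to the right.

right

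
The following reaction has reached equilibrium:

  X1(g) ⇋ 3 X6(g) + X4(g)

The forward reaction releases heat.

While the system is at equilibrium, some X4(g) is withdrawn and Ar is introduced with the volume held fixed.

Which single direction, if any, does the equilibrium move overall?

right

Removing X4 (g), a product, drives the reaction to the right.
At constant volume, adding an inert gas leaves every reacting species' partial pressure unchanged, so Q is unchanged — no shift from this change.
Only the nonzero effect(s) matter; the net shift is to the right.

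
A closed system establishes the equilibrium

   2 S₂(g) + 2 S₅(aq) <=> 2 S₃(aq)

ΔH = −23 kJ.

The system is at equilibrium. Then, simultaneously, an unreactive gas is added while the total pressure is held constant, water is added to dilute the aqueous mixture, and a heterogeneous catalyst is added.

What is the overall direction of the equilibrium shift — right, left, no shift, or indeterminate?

Adding inert gas at constant total pressure expands the volume and lowers every reacting partial pressure. With Δn_gas = 0 − 2 = -2, Q moves away from K toward the side with fewer gas moles, so the system shifts toward the side with more gas moles — to the left.
Dilution scales every aqueous concentration by the same factor. Δn_aq = 2 − 2 = 0, so Q is unchanged — no shift.
A catalyst speeds both forward and reverse rates equally; it changes neither Q nor K — no shift from this change.
Only the nonzero effect(s) matter; the net shift is to the left.

left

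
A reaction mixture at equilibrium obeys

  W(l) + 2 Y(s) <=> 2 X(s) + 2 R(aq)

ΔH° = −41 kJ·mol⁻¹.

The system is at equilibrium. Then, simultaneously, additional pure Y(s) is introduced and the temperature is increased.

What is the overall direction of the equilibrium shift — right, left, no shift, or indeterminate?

Y is a pure solid; its activity is 1 regardless of amount, so Q is unaffected — no shift from this change.
The forward reaction is exothermic. Raising T favours the endothermic direction — shift to the left.
Only the nonzero effect(s) matter; the net shift is to the left.

left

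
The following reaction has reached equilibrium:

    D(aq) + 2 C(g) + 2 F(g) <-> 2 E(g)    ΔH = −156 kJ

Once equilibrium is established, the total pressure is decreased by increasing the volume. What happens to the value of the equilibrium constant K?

The equilibrium constant depends only on temperature. This perturbation may move the position of equilibrium, but since T is unchanged, K itself is unchanged.

unchanged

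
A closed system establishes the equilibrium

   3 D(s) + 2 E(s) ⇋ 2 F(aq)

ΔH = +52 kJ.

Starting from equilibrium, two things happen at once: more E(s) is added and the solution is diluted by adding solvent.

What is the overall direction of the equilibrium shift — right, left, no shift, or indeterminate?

right

E is a pure solid; its activity is 1 regardless of amount, so Q is unaffected — no shift from this change.
Dilution lowers every aqueous concentration by the same factor. Δn_aq = 2 − 0 = +2, so the system shifts toward the side with more dissolved moles — to the right.
Only the nonzero effect(s) matter; the net shift is to the right.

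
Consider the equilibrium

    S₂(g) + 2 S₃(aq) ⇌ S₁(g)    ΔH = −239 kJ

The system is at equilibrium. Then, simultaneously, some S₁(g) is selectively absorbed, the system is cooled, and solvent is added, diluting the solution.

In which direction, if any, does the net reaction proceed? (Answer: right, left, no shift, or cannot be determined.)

cannot be determined

Removing S₁ (g), a product, drives the reaction to the right.
The forward reaction is exothermic. Lowering T favours the exothermic direction — shift to the right.
Dilution lowers every aqueous concentration by the same factor. Δn_aq = 0 − 2 = -2, so the system shifts toward the side with more dissolved moles — to the left.
The individual effects push in opposite directions; without quantitative information the net direction cannot be determined.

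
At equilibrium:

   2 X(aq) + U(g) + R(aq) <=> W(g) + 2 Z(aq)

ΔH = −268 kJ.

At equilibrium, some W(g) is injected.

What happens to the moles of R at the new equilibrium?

Adding W (g), a product, drives the reaction to the left.
The net shift is to the left. R is a reactant, so its amount increases.

increases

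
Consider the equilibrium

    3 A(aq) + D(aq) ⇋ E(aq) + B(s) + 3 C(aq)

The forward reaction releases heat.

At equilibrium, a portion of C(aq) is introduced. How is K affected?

unchanged

The equilibrium constant depends only on temperature. This perturbation may move the position of equilibrium, but since T is unchanged, K itself is unchanged.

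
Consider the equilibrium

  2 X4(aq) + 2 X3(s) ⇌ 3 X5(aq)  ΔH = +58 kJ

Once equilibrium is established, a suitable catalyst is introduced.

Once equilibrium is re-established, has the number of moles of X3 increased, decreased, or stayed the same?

A catalyst speeds both forward and reverse rates equally; it changes neither Q nor K — no shift from this change.
No net shift occurs, so the amount of X3 is unchanged.

unchanged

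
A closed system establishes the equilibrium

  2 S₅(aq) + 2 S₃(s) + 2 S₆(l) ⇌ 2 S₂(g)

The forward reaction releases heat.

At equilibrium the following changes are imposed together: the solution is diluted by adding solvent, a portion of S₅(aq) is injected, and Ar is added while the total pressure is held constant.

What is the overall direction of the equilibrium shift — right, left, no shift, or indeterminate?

Dilution lowers every aqueous concentration by the same factor. Δn_aq = 0 − 2 = -2, so the system shifts toward the side with more dissolved moles — to the left.
Adding S₅ (aq), a reactant, drives the reaction to the right.
Adding inert gas at constant total pressure expands the volume and lowers every reacting partial pressure. With Δn_gas = 2 − 0 = +2, Q moves away from K toward the side with fewer gas moles, so the system shifts toward the side with more gas moles — to the right.
The individual effects push in opposite directions; without quantitative information the net direction cannot be determined.

cannot be determined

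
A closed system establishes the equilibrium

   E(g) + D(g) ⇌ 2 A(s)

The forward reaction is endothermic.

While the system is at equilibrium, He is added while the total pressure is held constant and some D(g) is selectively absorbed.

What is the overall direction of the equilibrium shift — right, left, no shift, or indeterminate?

Adding inert gas at constant total pressure expands the volume and lowers every reacting partial pressure. With Δn_gas = 0 − 2 = -2, Q moves away from K toward the side with fewer gas moles, so the system shifts toward the side with more gas moles — to the left.
Removing D (g), a reactant, drives the reaction to the left.
All effects act in the same direction — net shift to the left.

left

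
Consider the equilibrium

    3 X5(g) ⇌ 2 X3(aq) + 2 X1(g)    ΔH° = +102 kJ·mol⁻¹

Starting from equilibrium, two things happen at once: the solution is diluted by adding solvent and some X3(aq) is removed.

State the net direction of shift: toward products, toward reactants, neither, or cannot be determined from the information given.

right

Dilution lowers every aqueous concentration by the same factor. Δn_aq = 2 − 0 = +2, so the system shifts toward the side with more dissolved moles — to the right.
Removing X3 (aq), a product, drives the reaction to the right.
All effects act in the same direction — net shift to the right.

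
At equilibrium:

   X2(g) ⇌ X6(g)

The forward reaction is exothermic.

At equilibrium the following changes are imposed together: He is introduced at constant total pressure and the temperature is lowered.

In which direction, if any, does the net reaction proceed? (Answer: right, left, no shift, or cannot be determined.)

Adding inert gas at constant total pressure expands the volume, scaling every reacting partial pressure by the same factor. Δn_gas = 1 − 1 = 0, so Q is unchanged — no shift.
The forward reaction is exothermic. Lowering T favours the exothermic direction — shift to the right.
Only the nonzero effect(s) matter; the net shift is to the right.

right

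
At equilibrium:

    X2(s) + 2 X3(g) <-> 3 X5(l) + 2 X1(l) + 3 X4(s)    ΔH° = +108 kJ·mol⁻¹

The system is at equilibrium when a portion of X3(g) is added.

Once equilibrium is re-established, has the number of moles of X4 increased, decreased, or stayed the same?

increases

Adding X3 (g), a reactant, drives the reaction to the right.
The net shift is to the right. X4 is a product, so its amount increases.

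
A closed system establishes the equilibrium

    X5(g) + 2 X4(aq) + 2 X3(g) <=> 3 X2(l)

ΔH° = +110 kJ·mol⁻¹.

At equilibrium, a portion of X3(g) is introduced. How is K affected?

unchanged

The equilibrium constant depends only on temperature. This perturbation may move the position of equilibrium, but since T is unchanged, K itself is unchanged.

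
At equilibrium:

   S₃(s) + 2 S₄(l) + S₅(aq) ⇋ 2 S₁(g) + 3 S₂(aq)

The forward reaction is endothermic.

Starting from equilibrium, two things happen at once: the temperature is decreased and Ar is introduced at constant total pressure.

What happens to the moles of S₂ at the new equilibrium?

The forward reaction is endothermic. Lowering T favours the exothermic direction — shift to the left.
Adding inert gas at constant total pressure expands the volume and lowers every reacting partial pressure. With Δn_gas = 2 − 0 = +2, Q moves away from K toward the side with fewer gas moles, so the system shifts toward the side with more gas moles — to the right.
The two effects oppose each other, so the net shift — and hence the change in S₂ — cannot be determined from the given information.

cannot be determined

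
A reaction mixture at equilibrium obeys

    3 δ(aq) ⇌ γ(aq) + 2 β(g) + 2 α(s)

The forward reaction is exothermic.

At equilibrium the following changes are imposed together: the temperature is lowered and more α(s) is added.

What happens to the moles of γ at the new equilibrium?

The forward reaction is exothermic. Lowering T favours the exothermic direction — shift to the right.
α is a pure solid; its activity is 1 regardless of amount, so Q is unaffected — no shift from this change.
The net shift is to the right. γ is a product, so its amount increases.

increases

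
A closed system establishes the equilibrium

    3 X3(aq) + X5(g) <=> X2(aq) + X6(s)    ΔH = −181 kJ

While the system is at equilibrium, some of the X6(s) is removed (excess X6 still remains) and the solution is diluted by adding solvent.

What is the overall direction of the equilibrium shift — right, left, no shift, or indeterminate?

X6 is a pure solid; its activity is 1 regardless of amount, so Q is unaffected — no shift from this change.
Dilution lowers every aqueous concentration by the same factor. Δn_aq = 1 − 3 = -2, so the system shifts toward the side with more dissolved moles — to the left.
Only the nonzero effect(s) matter; the net shift is to the left.

left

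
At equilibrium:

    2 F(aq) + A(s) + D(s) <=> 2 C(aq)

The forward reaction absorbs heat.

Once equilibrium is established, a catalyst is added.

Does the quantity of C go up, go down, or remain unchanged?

A catalyst speeds both forward and reverse rates equally; it changes neither Q nor K — no shift from this change.
No net shift occurs, so the amount of C is unchanged.

unchanged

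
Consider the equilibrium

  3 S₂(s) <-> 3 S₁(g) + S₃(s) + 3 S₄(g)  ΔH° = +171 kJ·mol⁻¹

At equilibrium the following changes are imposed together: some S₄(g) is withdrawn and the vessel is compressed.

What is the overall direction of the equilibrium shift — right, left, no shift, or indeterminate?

cannot be determined

Removing S₄ (g), a product, drives the reaction to the right.
Gas moles: reactants 0, products 6 (Δn_gas = +6). Compression shifts the system toward the side with fewer moles of gas — to the left.
The individual effects push in opposite directions; without quantitative information the net direction cannot be determined.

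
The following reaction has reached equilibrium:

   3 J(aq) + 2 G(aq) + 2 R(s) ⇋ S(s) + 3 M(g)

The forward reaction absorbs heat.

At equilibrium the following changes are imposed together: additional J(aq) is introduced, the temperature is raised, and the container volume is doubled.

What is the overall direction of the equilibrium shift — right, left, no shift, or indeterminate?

right

Adding J (aq), a reactant, drives the reaction to the right.
The forward reaction is endothermic. Raising T favours the endothermic direction — shift to the right.
Gas moles: reactants 0, products 3 (Δn_gas = +3). Expansion shifts the system toward the side with more moles of gas — to the right.
All effects act in the same direction — net shift to the right.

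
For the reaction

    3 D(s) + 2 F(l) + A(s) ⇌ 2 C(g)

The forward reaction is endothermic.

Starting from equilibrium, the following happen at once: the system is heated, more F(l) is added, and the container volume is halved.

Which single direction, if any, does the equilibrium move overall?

The forward reaction is endothermic. Raising T favours the endothermic direction — shift to the right.
F is a pure liquid; its activity is 1 regardless of amount, so Q is unaffected — no shift from this change.
Gas moles: reactants 0, products 2 (Δn_gas = +2). Compression shifts the system toward the side with fewer moles of gas — to the left.
The individual effects push in opposite directions; without quantitative information the net direction cannot be determined.

cannot be determined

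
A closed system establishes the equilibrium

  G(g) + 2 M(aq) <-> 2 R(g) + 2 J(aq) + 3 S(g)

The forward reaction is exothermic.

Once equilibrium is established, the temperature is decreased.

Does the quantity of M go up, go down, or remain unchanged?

The forward reaction is exothermic. Lowering T favours the exothermic direction — shift to the right.
The net shift is to the right. M is a reactant, so its amount decreases.

decreases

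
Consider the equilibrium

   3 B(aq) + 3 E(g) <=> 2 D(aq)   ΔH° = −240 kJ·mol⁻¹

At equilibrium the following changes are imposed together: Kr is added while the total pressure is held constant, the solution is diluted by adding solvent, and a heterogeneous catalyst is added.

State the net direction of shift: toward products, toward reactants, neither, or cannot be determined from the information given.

Adding inert gas at constant total pressure expands the volume and lowers every reacting partial pressure. With Δn_gas = 0 − 3 = -3, Q moves away from K toward the side with fewer gas moles, so the system shifts toward the side with more gas moles — to the left.
Dilution lowers every aqueous concentration by the same factor. Δn_aq = 2 − 3 = -1, so the system shifts toward the side with more dissolved moles — to the left.
A catalyst speeds both forward and reverse rates equally; it changes neither Q nor K — no shift from this change.
Only the nonzero effect(s) matter; the net shift is to the left.

left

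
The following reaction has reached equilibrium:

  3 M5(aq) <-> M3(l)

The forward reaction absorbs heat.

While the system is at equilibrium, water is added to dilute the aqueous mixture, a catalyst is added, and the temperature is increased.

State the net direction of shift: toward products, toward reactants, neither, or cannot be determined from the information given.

cannot be determined

Dilution lowers every aqueous concentration by the same factor. Δn_aq = 0 − 3 = -3, so the system shifts toward the side with more dissolved moles — to the left.
A catalyst speeds both forward and reverse rates equally; it changes neither Q nor K — no shift from this change.
The forward reaction is endothermic. Raising T favours the endothermic direction — shift to the right.
The individual effects push in opposite directions; without quantitative information the net direction cannot be determined.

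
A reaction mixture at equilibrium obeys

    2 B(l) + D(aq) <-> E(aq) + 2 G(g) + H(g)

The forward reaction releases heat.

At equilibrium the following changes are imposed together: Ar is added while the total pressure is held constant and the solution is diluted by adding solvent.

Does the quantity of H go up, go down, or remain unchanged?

increases

Adding inert gas at constant total pressure expands the volume and lowers every reacting partial pressure. With Δn_gas = 3 − 0 = +3, Q moves away from K toward the side with fewer gas moles, so the system shifts toward the side with more gas moles — to the right.
Dilution scales every aqueous concentration by the same factor. Δn_aq = 1 − 1 = 0, so Q is unchanged — no shift.
The net shift is to the right. H is a product, so its amount increases.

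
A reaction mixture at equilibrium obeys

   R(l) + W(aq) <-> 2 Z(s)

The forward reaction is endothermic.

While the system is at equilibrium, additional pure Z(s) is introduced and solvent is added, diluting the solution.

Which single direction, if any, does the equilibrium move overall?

Z is a pure solid; its activity is 1 regardless of amount, so Q is unaffected — no shift from this change.
Dilution lowers every aqueous concentration by the same factor. Δn_aq = 0 − 1 = -1, so the system shifts toward the side with more dissolved moles — to the left.
Only the nonzero effect(s) matter; the net shift is to the left.

left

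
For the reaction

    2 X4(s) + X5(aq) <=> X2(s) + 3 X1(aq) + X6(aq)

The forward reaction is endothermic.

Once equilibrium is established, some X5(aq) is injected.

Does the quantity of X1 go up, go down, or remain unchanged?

increases

Adding X5 (aq), a reactant, drives the reaction to the right.
The net shift is to the right. X1 is a product, so its amount increases.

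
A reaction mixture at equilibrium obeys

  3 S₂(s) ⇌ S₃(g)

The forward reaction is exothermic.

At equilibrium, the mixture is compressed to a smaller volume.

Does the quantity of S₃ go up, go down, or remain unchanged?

decreases

Gas moles: reactants 0, products 1 (Δn_gas = +1). Compression shifts the system toward the side with fewer moles of gas — to the left.
The net shift is to the left. S₃ is a product, so its amount decreases.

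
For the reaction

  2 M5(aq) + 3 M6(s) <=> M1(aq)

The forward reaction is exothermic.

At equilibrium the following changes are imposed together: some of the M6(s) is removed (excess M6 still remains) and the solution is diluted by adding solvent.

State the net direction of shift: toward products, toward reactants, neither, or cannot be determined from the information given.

M6 is a pure solid; its activity is 1 regardless of amount, so Q is unaffected — no shift from this change.
Dilution lowers every aqueous concentration by the same factor. Δn_aq = 1 − 2 = -1, so the system shifts toward the side with more dissolved moles — to the left.
Only the nonzero effect(s) matter; the net shift is to the left.

left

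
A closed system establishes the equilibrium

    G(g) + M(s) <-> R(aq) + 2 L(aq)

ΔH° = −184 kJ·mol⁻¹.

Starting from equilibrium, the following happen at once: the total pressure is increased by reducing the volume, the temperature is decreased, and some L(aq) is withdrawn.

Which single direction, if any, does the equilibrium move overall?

right

Gas moles: reactants 1, products 0 (Δn_gas = -1). Compression shifts the system toward the side with fewer moles of gas — to the right.
The forward reaction is exothermic. Lowering T favours the exothermic direction — shift to the right.
Removing L (aq), a product, drives the reaction to the right.
All effects act in the same direction — net shift to the right.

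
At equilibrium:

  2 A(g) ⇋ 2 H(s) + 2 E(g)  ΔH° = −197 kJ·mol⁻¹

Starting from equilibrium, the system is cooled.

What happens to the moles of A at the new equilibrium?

decreases

The forward reaction is exothermic. Lowering T favours the exothermic direction — shift to the right.
The net shift is to the right. A is a reactant, so its amount decreases.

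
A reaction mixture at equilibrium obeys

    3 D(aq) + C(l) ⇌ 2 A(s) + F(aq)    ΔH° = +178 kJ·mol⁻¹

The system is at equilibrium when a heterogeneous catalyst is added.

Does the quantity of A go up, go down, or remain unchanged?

A catalyst speeds both forward and reverse rates equally; it changes neither Q nor K — no shift from this change.
No net shift occurs, so the amount of A is unchanged.

unchanged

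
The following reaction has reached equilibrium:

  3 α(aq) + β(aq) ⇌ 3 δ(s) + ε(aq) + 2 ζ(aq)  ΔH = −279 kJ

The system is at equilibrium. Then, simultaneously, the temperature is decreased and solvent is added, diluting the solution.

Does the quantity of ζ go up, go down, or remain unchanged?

cannot be determined

The forward reaction is exothermic. Lowering T favours the exothermic direction — shift to the right.
Dilution lowers every aqueous concentration by the same factor. Δn_aq = 3 − 4 = -1, so the system shifts toward the side with more dissolved moles — to the left.
The two effects oppose each other, so the net shift — and hence the change in ζ — cannot be determined from the given information.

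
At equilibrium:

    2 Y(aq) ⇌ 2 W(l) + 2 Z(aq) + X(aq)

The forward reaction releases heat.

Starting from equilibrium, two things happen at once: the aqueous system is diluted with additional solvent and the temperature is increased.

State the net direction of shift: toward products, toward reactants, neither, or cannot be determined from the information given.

Dilution lowers every aqueous concentration by the same factor. Δn_aq = 3 − 2 = +1, so the system shifts toward the side with more dissolved moles — to the right.
The forward reaction is exothermic. Raising T favours the endothermic direction — shift to the left.
The individual effects push in opposite directions; without quantitative information the net direction cannot be determined.

cannot be determined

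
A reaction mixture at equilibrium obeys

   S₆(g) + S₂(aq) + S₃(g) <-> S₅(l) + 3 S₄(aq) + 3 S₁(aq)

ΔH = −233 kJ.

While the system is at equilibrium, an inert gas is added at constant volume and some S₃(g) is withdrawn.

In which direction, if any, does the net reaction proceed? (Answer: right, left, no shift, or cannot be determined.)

At constant volume, adding an inert gas leaves every reacting species' partial pressure unchanged, so Q is unchanged — no shift from this change.
Removing S₃ (g), a reactant, drives the reaction to the left.
Only the nonzero effect(s) matter; the net shift is to the left.

left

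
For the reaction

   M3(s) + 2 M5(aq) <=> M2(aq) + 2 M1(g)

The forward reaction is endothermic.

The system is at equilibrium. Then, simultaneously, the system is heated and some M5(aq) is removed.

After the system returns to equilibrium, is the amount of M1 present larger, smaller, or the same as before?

The forward reaction is endothermic. Raising T favours the endothermic direction — shift to the right.
Removing M5 (aq), a reactant, drives the reaction to the left.
The two effects oppose each other, so the net shift — and hence the change in M1 — cannot be determined from the given information.

cannot be determined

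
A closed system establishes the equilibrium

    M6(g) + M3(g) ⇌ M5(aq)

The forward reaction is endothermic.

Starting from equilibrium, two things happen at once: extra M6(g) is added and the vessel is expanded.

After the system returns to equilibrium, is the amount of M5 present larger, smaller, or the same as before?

Adding M6 (g), a reactant, drives the reaction to the right.
Gas moles: reactants 2, products 0 (Δn_gas = -2). Expansion shifts the system toward the side with more moles of gas — to the left.
The two effects oppose each other, so the net shift — and hence the change in M5 — cannot be determined from the given information.

cannot be determined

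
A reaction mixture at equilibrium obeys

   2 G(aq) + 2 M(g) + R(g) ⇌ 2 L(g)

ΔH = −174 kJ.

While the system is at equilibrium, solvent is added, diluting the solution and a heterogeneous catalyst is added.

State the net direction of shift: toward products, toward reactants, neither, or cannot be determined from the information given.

left

Dilution lowers every aqueous concentration by the same factor. Δn_aq = 0 − 2 = -2, so the system shifts toward the side with more dissolved moles — to the left.
A catalyst speeds both forward and reverse rates equally; it changes neither Q nor K — no shift from this change.
Only the nonzero effect(s) matter; the net shift is to the left.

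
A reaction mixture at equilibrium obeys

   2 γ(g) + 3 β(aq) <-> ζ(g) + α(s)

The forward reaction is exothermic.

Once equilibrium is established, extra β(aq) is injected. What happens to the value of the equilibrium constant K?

The equilibrium constant depends only on temperature. This perturbation may move the position of equilibrium, but since T is unchanged, K itself is unchanged.

unchanged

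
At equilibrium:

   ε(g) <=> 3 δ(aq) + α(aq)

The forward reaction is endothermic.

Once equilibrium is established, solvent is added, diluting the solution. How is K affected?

The equilibrium constant depends only on temperature. This perturbation may move the position of equilibrium, but since T is unchanged, K itself is unchanged.

unchanged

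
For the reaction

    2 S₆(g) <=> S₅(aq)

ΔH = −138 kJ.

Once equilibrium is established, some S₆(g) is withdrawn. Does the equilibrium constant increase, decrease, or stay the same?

unchanged

The equilibrium constant depends only on temperature. This perturbation may move the position of equilibrium, but since T is unchanged, K itself is unchanged.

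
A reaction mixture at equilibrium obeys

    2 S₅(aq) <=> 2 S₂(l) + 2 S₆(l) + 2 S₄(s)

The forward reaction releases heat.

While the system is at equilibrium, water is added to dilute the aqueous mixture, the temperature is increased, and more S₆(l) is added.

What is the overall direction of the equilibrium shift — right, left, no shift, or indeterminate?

left

Dilution lowers every aqueous concentration by the same factor. Δn_aq = 0 − 2 = -2, so the system shifts toward the side with more dissolved moles — to the left.
The forward reaction is exothermic. Raising T favours the endothermic direction — shift to the left.
S₆ is a pure liquid; its activity is 1 regardless of amount, so Q is unaffected — no shift from this change.
Only the nonzero effect(s) matter; the net shift is to the left.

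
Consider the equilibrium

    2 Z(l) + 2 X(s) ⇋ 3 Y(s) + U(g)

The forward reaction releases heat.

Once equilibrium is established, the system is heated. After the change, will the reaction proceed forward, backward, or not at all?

The forward reaction is exothermic. Raising T favours the endothermic direction — shift to the left.

left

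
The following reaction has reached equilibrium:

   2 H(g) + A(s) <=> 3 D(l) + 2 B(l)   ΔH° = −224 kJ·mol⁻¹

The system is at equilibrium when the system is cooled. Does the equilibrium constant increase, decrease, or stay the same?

increases

K depends on temperature via the van 't Hoff relation. The forward reaction is exothermic, so lowering T increases K.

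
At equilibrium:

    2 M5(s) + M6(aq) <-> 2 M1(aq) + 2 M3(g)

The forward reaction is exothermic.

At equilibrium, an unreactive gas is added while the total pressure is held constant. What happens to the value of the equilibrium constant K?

The equilibrium constant depends only on temperature. This perturbation may move the position of equilibrium, but since T is unchanged, K itself is unchanged.

unchanged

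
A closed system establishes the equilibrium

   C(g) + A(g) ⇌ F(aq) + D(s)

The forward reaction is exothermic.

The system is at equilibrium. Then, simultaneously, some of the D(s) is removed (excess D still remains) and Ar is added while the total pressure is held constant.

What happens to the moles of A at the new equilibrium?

increases

D is a pure solid; its activity is 1 regardless of amount, so Q is unaffected — no shift from this change.
Adding inert gas at constant total pressure expands the volume and lowers every reacting partial pressure. With Δn_gas = 0 − 2 = -2, Q moves away from K toward the side with fewer gas moles, so the system shifts toward the side with more gas moles — to the left.
The net shift is to the left. A is a reactant, so its amount increases.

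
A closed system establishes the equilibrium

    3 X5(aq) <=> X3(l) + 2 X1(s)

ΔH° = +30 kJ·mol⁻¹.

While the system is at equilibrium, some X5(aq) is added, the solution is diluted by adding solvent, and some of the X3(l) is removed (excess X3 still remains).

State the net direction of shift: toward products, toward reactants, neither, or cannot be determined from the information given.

Adding X5 (aq), a reactant, drives the reaction to the right.
Dilution lowers every aqueous concentration by the same factor. Δn_aq = 0 − 3 = -3, so the system shifts toward the side with more dissolved moles — to the left.
X3 is a pure liquid; its activity is 1 regardless of amount, so Q is unaffected — no shift from this change.
The individual effects push in opposite directions; without quantitative information the net direction cannot be determined.

cannot be determined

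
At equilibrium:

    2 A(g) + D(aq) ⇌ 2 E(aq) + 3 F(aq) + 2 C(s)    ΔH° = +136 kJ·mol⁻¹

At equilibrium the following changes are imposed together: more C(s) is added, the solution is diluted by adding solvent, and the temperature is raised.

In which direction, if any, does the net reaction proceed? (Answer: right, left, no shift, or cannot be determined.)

right

C is a pure solid; its activity is 1 regardless of amount, so Q is unaffected — no shift from this change.
Dilution lowers every aqueous concentration by the same factor. Δn_aq = 5 − 1 = +4, so the system shifts toward the side with more dissolved moles — to the right.
The forward reaction is endothermic. Raising T favours the endothermic direction — shift to the right.
Only the nonzero effect(s) matter; the net shift is to the right.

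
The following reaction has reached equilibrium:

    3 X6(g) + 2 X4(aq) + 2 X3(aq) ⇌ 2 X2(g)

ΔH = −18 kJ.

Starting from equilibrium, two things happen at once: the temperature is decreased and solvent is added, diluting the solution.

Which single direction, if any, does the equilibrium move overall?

The forward reaction is exothermic. Lowering T favours the exothermic direction — shift to the right.
Dilution lowers every aqueous concentration by the same factor. Δn_aq = 0 − 4 = -4, so the system shifts toward the side with more dissolved moles — to the left.
The individual effects push in opposite directions; without quantitative information the net direction cannot be determined.

cannot be determined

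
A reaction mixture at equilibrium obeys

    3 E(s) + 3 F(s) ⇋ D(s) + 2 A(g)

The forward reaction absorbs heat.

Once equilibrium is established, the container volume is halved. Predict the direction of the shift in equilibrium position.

Gas moles: reactants 0, products 2 (Δn_gas = +2). Compression shifts the system toward the side with fewer moles of gas — to the left.

left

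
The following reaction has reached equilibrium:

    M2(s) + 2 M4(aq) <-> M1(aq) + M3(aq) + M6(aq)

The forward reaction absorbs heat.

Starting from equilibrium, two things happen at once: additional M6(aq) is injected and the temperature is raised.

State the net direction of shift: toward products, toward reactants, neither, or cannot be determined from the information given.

Adding M6 (aq), a product, drives the reaction to the left.
The forward reaction is endothermic. Raising T favours the endothermic direction — shift to the right.
The individual effects push in opposite directions; without quantitative information the net direction cannot be determined.

cannot be determined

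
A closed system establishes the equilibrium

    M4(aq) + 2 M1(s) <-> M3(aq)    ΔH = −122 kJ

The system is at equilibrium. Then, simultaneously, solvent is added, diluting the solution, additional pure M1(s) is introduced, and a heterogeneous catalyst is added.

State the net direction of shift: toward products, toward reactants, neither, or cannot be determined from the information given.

Dilution scales every aqueous concentration by the same factor. Δn_aq = 1 − 1 = 0, so Q is unchanged — no shift.
M1 is a pure solid; its activity is 1 regardless of amount, so Q is unaffected — no shift from this change.
A catalyst speeds both forward and reverse rates equally; it changes neither Q nor K — no shift from this change.
None of the changes alters Q relative to K, so there is no net shift.

no shift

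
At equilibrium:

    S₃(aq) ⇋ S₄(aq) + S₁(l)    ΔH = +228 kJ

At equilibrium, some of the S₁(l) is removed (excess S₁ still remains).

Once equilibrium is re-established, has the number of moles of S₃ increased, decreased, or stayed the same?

S₁ is a pure liquid; its activity is 1 regardless of amount, so Q is unaffected — no shift from this change.
No net shift occurs, so the amount of S₃ is unchanged.

unchanged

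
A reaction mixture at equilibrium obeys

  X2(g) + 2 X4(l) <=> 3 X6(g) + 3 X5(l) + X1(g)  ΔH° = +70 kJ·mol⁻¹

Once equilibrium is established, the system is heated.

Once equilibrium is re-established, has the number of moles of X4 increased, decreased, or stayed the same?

The forward reaction is endothermic. Raising T favours the endothermic direction — shift to the right.
The net shift is to the right. X4 is a reactant, so its amount decreases.

decreases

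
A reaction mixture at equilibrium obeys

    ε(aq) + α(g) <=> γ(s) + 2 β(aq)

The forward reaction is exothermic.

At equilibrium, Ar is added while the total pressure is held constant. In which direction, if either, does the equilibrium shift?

left

Adding inert gas at constant total pressure expands the volume and lowers every reacting partial pressure. With Δn_gas = 0 − 1 = -1, Q moves away from K toward the side with fewer gas moles, so the system shifts toward the side with more gas moles — to the left.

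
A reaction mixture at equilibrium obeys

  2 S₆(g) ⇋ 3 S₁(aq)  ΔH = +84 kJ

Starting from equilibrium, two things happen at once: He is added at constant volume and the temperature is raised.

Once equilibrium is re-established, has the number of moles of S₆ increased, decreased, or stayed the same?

decreases

At constant volume, adding an inert gas leaves every reacting species' partial pressure unchanged, so Q is unchanged — no shift from this change.
The forward reaction is endothermic. Raising T favours the endothermic direction — shift to the right.
The net shift is to the right. S₆ is a reactant, so its amount decreases.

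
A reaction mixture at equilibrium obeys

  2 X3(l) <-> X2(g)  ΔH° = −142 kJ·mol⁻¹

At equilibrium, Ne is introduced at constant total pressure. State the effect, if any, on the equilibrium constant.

The equilibrium constant depends only on temperature. This perturbation may move the position of equilibrium, but since T is unchanged, K itself is unchanged.

unchanged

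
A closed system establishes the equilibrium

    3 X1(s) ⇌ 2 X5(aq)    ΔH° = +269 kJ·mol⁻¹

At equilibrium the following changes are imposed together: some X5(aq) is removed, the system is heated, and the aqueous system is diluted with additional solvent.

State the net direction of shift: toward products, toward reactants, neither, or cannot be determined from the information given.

right

Removing X5 (aq), a product, drives the reaction to the right.
The forward reaction is endothermic. Raising T favours the endothermic direction — shift to the right.
Dilution lowers every aqueous concentration by the same factor. Δn_aq = 2 − 0 = +2, so the system shifts toward the side with more dissolved moles — to the right.
All effects act in the same direction — net shift to the right.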